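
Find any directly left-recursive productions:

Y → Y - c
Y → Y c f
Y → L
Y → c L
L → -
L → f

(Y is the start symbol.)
Direct left recursion occurs when N → N α for some non-terminal N (the right-hand side begins with the left-hand side itself).

Y → Y - c: LEFT RECURSIVE (starts with Y)
Y → Y c f: LEFT RECURSIVE (starts with Y)
Y → L: starts with L
Y → c L: starts with c
L → -: starts with '-'
L → f: starts with f

The grammar has direct left recursion on: Y.

Answer: Yes, Y is left-recursive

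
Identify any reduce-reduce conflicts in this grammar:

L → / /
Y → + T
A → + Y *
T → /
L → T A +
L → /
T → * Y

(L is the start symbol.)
Augment with L' → L and build the canonical LR(0) collection (I0 = CLOSURE({[L' → . L]}), then GOTO on every symbol after a dot until no new states appear). It has 15 states:
  I0: { [L → . / /], [L → . /], [L → . T A +], [L' → . L], [T → . * Y], [T → . /] }  — shift
  I1: { [T → * . Y], [Y → . + T] }  — shift
  I2: { [L → / . /], [L → / .], [T → / .] }  — shift, 2 reduces
  I3: { [L' → L .] }  — accept
  I4: { [A → . + Y *], [L → T . A +] }  — shift
  I5: { [A → + . Y *], [Y → . + T] }  — shift
  I6: { [L → T A . +] }  — shift
  I7: { [L → T A + .] }  — reduce
  I8: { [T → . * Y], [T → . /], [Y → + . T] }  — shift
  I9: { [A → + Y . *] }  — shift
  I10: { [A → + Y * .] }  — reduce
  I11: { [T → / .] }  — reduce
  I12: { [Y → + T .] }  — reduce
  I13: { [L → / / .] }  — reduce
  I14: { [T → * Y .] }  — reduce

I2 contains complete items [L → / .], [T → / .] — reduce-reduce conflict.

Answer: Yes — I2: [L → / .] vs [T → / .]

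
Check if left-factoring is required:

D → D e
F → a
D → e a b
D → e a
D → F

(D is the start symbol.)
Yes, D has productions with common prefix 'e a'

Left-factoring is needed when two productions for the same non-terminal
share a common prefix on the right-hand side.

Productions for D:
  D → D e
  D → e a b
  D → e a
  D → F

Found common prefix 'e a' in productions for D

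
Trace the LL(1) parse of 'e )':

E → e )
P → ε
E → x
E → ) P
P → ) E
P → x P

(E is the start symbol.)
LL(1) parsing maintains a stack (initially the start symbol over $) and the input. At each step: if the stack top is a terminal, match it against the current input token; if it is a non-terminal N, replace it with the RHS of M[N, lookahead] (the unique production whose predict set contains the lookahead).

Stack is shown with the top on the left.

Stack  Input  Action
--------------------
E $    e ) $  output E → e )
e ) $  e ) $  match 'e'
) $    ) $    match ')'
$      $      accept

The string is accepted.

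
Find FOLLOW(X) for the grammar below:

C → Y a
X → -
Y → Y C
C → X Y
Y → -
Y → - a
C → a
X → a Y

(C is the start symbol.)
{ '-' }

To compute FOLLOW(X), find every occurrence of X on a right-hand side N → α X β: add FIRST(β) \ {ε}, and if β is empty or nullable also add FOLLOW(N). Iterate to a fixed point.

In C → X Y: X is followed by Y, add FIRST(Y) \ {ε} = { '-' }

Taking the union: FOLLOW(X) = { '-' }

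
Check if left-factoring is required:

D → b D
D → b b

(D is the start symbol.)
Left-factoring is needed when two productions for the same non-terminal
share a common prefix on the right-hand side.

Productions for D:
  D → b D
  D → b b

Found common prefix 'b' in productions for D

Answer: Yes, D has productions with common prefix 'b'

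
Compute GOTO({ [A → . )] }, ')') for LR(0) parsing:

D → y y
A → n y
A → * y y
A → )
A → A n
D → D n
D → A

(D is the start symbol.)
{ [A → ) .] }

GOTO(I, ')') = CLOSURE({ [A → αX.β] : [A → α.Xβ] ∈ I, X = ')' })

Items with dot before ')', with the dot advanced:
  [A → . )] → [A → ) .]
Closure adds nothing (no advanced item has the dot before a non-terminal).

GOTO = { [A → ) .] }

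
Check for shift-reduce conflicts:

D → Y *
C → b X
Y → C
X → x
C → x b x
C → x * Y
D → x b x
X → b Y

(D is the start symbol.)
No shift-reduce conflicts

A shift-reduce conflict occurs when an LR(0) state has both:
  - a complete (reduce) item [A → α .] (dot at the end), and
  - a shift item [B → β . c γ] (dot before a terminal).

Augment with D' → D and build the canonical LR(0) collection (I0 = CLOSURE({[D' → . D]}), then GOTO on every symbol after a dot until no new states appear). It has 18 states:
  I0: { [C → . b X], [C → . x * Y], [C → . x b x], [D → . Y *], [D → . x b x], [D' → . D], [Y → . C] }  — shift
  I1: { [Y → C .] }  — reduce
  I2: { [D' → D .] }  — accept
  I3: { [D → Y . *] }  — shift
  I4: { [C → b . X], [X → . b Y], [X → . x] }  — shift
  I5: { [C → x . * Y], [C → x . b x], [D → x . b x] }  — shift
  I6: { [C → . b X], [C → . x * Y], [C → . x b x], [C → x * . Y], [Y → . C] }  — shift
  I7: { [C → x b . x], [D → x b . x] }  — shift
  I8: { [C → x b x .], [D → x b x .] }  — 2 reduces
  I9: { [C → x * Y .] }  — reduce
  I10: { [C → x . * Y], [C → x . b x] }  — shift
  I11: { [C → x b . x] }  — shift
  I12: { [C → x b x .] }  — reduce
  I13: { [C → b X .] }  — reduce
  I14: { [C → . b X], [C → . x * Y], [C → . x b x], [X → b . Y], [Y → . C] }  — shift
  I15: { [X → x .] }  — reduce
  I16: { [X → b Y .] }  — reduce
  I17: { [D → Y * .] }  — reduce

No state contains both a complete item and a shift item.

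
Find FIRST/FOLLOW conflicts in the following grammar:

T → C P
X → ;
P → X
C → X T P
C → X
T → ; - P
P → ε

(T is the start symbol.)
Yes. P → X with FOLLOW(P) on { ';' }

Nullable non-terminals: P.
FIRST sets used below: FIRST(X) = { ';' }

P: nullable alternative(s) P → ε; FOLLOW(P) = { $, ';' }
  P → X: FIRST \ {ε} = { ';' } — overlaps FOLLOW(P) on { ';' }: CONFLICT
  P → ε: FIRST \ {ε} = { } — this is the only nullable alternative, skip

C, T, X have no nullable alternative, so no FIRST/FOLLOW check is needed there.

So the grammar has 1 FIRST/FOLLOW conflict (marked CONFLICT above).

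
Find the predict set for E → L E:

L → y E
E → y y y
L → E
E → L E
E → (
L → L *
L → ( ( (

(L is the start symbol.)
{ '(', 'y' }

PREDICT(E → L E) = (FIRST(RHS) \ {ε}) ∪ (FOLLOW(E) if ε ∈ FIRST(RHS), i.e. RHS ⇒* ε)
FIRST(L) = { '(', 'y' }
FIRST(L E) = { '(', 'y' }
ε ∉ FIRST(L E), so FOLLOW(E) is not added.
PREDICT(E → L E) = { '(', 'y' }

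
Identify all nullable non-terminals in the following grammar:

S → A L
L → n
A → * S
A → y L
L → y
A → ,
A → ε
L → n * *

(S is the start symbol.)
ε-productions: A → ε
So A is immediately nullable.
No further non-terminal can be added: every production for the remaining non-terminals contains a terminal or a non-nullable non-terminal.
Nullable = { 'A' }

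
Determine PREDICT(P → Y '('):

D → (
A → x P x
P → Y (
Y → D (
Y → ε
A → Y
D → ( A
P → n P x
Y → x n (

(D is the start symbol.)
PREDICT(P → Y '(') = (FIRST(RHS) \ {ε}) ∪ (FOLLOW(P) if ε ∈ FIRST(RHS), i.e. RHS ⇒* ε)
FIRST(Y) = { '(', 'x', ε }
FIRST(Y '(') = { '(', 'x' }
ε ∉ FIRST(Y '('), so FOLLOW(P) is not added.
PREDICT(P → Y '(') = { '(', 'x' }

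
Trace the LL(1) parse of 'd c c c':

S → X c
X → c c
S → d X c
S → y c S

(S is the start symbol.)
Stack is shown with the top on the left.

Stack    Input      Action
--------------------------
S $      d c c c $  output S → d X c
d X c $  d c c c $  match 'd'
X c $    c c c $    output X → c c
c c c $  c c c $    match 'c'
c c $    c c $      match 'c'
c $      c $        match 'c'
$        $          accept

The string is accepted.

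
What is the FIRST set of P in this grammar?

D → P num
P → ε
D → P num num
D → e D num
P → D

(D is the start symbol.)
FIRST sets of the other non-terminals involved (by the same procedure, iterated to a fixed point):
  FIRST(D) = { 'e', 'num' }

From P → ε:
  - ε-production, so ε ∈ FIRST(P)
From P → D:
  - D is a non-terminal: add FIRST(D) \ {ε} = { 'e', 'num' }
    D is not nullable, so stop

Collecting: FIRST(P) = { 'e', 'num', ε }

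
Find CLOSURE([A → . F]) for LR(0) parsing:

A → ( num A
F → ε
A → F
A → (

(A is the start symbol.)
{ [A → . F], [F → .] }

Start with: [A → . F]
  [A → . F] has the dot before F: add [F → .]
No further items can be added.

CLOSURE = { [A → . F], [F → .] }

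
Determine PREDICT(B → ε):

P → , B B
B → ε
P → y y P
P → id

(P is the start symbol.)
{ $ }

PREDICT(B → ε) = (FIRST(RHS) \ {ε}) ∪ (FOLLOW(B) if ε ∈ FIRST(RHS), i.e. RHS ⇒* ε)
The right-hand side is ε (FIRST(ε) = { ε }), so the predict set is FOLLOW(B) = { $ }
PREDICT(B → ε) = { $ }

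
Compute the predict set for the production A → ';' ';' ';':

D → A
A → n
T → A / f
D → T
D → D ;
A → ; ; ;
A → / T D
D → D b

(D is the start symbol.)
PREDICT(A → ';' ';' ';') = (FIRST(RHS) \ {ε}) ∪ (FOLLOW(A) if ε ∈ FIRST(RHS), i.e. RHS ⇒* ε)
FIRST(';' ';' ';') = { ';' }
ε ∉ FIRST(';' ';' ';'), so FOLLOW(A) is not added.
PREDICT(A → ';' ';' ';') = { ';' }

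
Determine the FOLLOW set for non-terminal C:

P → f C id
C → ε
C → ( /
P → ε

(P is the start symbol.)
{ 'id' }

In P → f C id: C is followed by id, add FIRST(id) \ {ε} = { 'id' }

Taking the union: FOLLOW(C) = { 'id' }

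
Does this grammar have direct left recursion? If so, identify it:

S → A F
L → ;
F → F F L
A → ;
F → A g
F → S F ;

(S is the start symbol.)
Yes, F is left-recursive

S → A F: starts with A
L → ;: starts with ';'
F → F F L: LEFT RECURSIVE (starts with F)
A → ;: starts with ';'
F → A g: starts with A
F → S F ;: starts with S

The grammar has direct left recursion on: F.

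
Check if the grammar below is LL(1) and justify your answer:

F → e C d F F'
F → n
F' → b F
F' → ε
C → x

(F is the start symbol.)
A grammar is LL(1) if for each non-terminal N with multiple productions, the predict sets of those productions are pairwise disjoint, where PREDICT(N → α) = (FIRST(α) \ {ε}) ∪ (FOLLOW(N) if α ⇒* ε).

Relevant sets:
  FOLLOW(F') = { $, 'b' }

For F:
  PREDICT(F → e C d F F') = { 'e' }
  PREDICT(F → n) = { 'n' }
For F':
  PREDICT(F' → b F) = { 'b' }
  PREDICT(F' → ε) = { $, 'b' }
C has a single production, so nothing to check there.

Conflict found: Predict set conflict for F': { 'b' }
The grammar is NOT LL(1).

Answer: No. Predict set conflict for F': { 'b' }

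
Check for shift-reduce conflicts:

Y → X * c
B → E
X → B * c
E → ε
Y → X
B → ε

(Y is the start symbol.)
Augment with Y' → Y and build the canonical LR(0) collection (I0 = CLOSURE({[Y' → . Y]}), then GOTO on every symbol after a dot until no new states appear). It has 9 states:
  I0: { [B → . E], [B → .], [E → .], [X → . B * c], [Y → . X * c], [Y → . X], [Y' → . Y] }  — 2 reduces
  I1: { [X → B . * c] }  — shift
  I2: { [B → E .] }  — reduce
  I3: { [Y → X . * c], [Y → X .] }  — shift, reduce
  I4: { [Y' → Y .] }  — accept
  I5: { [Y → X * . c] }  — shift
  I6: { [Y → X * c .] }  — reduce
  I7: { [X → B * . c] }  — shift
  I8: { [X → B * c .] }  — reduce

I3 contains reduce item [Y → X .] and shift item [Y → X . * c] — shift-reduce conflict.

Answer: Yes — I3: [Y → X .] vs [Y → X . * c]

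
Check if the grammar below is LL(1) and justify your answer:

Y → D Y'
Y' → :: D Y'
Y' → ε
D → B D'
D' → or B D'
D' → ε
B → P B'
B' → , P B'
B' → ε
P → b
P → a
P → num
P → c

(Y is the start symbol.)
Yes, the grammar is LL(1).

A grammar is LL(1) if for each non-terminal N with multiple productions, the predict sets of those productions are pairwise disjoint, where PREDICT(N → α) = (FIRST(α) \ {ε}) ∪ (FOLLOW(N) if α ⇒* ε).

Relevant sets:
  FOLLOW(Y') = { $ }
  FOLLOW(D') = { $, '::' }
  FOLLOW(B') = { $, '::', 'or' }

For Y':
  PREDICT(Y' → :: D Y') = { '::' }
  PREDICT(Y' → ε) = { $ }
For D':
  PREDICT(D' → or B D') = { 'or' }
  PREDICT(D' → ε) = { $, '::' }
For B':
  PREDICT(B' → ',' P B') = { ',' }
  PREDICT(B' → ε) = { $, '::', 'or' }
For P:
  PREDICT(P → b) = { 'b' }
  PREDICT(P → a) = { 'a' }
  PREDICT(P → num) = { 'num' }
  PREDICT(P → c) = { 'c' }
Y, D, B have a single production, so nothing to check there.

All predict sets are disjoint. The grammar IS LL(1).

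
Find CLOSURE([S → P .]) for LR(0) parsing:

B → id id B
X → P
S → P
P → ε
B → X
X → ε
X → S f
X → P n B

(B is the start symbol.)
Start with: [S → P .]
The dot is at the end, so nothing is added.

CLOSURE = { [S → P .] }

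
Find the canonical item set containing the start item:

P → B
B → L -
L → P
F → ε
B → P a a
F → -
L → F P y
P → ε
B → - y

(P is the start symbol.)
First, augment the grammar with P' → P
I₀ = CLOSURE({ [P' → . P] }):
  [P' → . P] has the dot before P: add [P → . B], [P → .]
  [P → . B] has the dot before B: add [B → . L -], [B → . P a a], [B → . - y]
  [B → . L -] has the dot before L: add [L → . P], [L → . F P y]
  [L → . F P y] has the dot before F: add [F → .], [F → . -]
No further items can be added.

I₀ = { [B → . - y], [B → . L -], [B → . P a a], [F → . -], [F → .], [L → . F P y], [L → . P], [P → . B], [P → .], [P' → . P] }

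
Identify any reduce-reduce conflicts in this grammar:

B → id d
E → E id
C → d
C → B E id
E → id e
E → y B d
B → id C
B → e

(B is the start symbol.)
A reduce-reduce conflict occurs when an LR(0) state has two complete items [A → α .] and [B → β .] — both call for a reduction, and with no lookahead the parser cannot choose between them.

Augment with B' → B and build the canonical LR(0) collection (I0 = CLOSURE({[B' → . B]}), then GOTO on every symbol after a dot until no new states appear). It has 14 states:
  I0: { [B → . e], [B → . id C], [B → . id d], [B' → . B] }  — shift
  I1: { [B' → B .] }  — accept
  I2: { [B → e .] }  — reduce
  I3: { [B → . e], [B → . id C], [B → . id d], [B → id . C], [B → id . d], [C → . B E id], [C → . d] }  — shift
  I4: { [C → B . E id], [E → . E id], [E → . id e], [E → . y B d] }  — shift
  I5: { [B → id C .] }  — reduce
  I6: { [B → id d .], [C → d .] }  — 2 reduces
  I7: { [C → B E . id], [E → E . id] }  — shift
  I8: { [E → id . e] }  — shift
  I9: { [B → . e], [B → . id C], [B → . id d], [E → y . B d] }  — shift
  I10: { [E → y B . d] }  — shift
  I11: { [E → y B d .] }  — reduce
  I12: { [E → id e .] }  — reduce
  I13: { [C → B E id .], [E → E id .] }  — 2 reduces

I6 contains complete items [B → id d .], [C → d .] — reduce-reduce conflict.
I13 contains complete items [C → B E id .], [E → E id .] — reduce-reduce conflict.

Answer: Yes — I6: [B → id d .] vs [C → d .]; I13: [C → B E id .] vs [E → E id .]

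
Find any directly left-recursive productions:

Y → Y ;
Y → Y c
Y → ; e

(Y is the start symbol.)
Direct left recursion occurs when N → N α for some non-terminal N (the right-hand side begins with the left-hand side itself).

Y → Y ;: LEFT RECURSIVE (starts with Y)
Y → Y c: LEFT RECURSIVE (starts with Y)
Y → ; e: starts with ';'

The grammar has direct left recursion on: Y.

Answer: Yes, Y is left-recursive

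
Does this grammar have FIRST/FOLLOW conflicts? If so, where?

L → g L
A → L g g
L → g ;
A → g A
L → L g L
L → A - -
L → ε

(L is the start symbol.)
Yes. L → g L with FOLLOW(L) on { 'g' }; L → g ';' with FOLLOW(L) on { 'g' }; L → L g L with FOLLOW(L) on { 'g' }; L → A '-' '-' with FOLLOW(L) on { 'g' }

A FIRST/FOLLOW conflict occurs when a non-terminal N has a nullable alternative N → β (β ⇒* ε) and another alternative N → α with FIRST(α) ∩ FOLLOW(N) ≠ ∅: on such a lookahead the parser cannot decide between expanding α and letting N vanish via β.

Nullable non-terminals: L.
FIRST sets used below: FIRST(L) = { 'g', ε }, FIRST(A) = { 'g' }

L: nullable alternative(s) L → ε; FOLLOW(L) = { $, 'g' }
  L → g L: FIRST \ {ε} = { 'g' } — overlaps FOLLOW(L) on { 'g' }: CONFLICT
  L → g ;: FIRST \ {ε} = { 'g' } — overlaps FOLLOW(L) on { 'g' }: CONFLICT
  L → L g L: FIRST \ {ε} = { 'g' } — overlaps FOLLOW(L) on { 'g' }: CONFLICT
  L → A - -: FIRST \ {ε} = { 'g' } — overlaps FOLLOW(L) on { 'g' }: CONFLICT
  L → ε: FIRST \ {ε} = { } — this is the only nullable alternative, skip

A has no nullable alternative, so no FIRST/FOLLOW check is needed there.

So the grammar has 4 FIRST/FOLLOW conflicts (marked CONFLICT above).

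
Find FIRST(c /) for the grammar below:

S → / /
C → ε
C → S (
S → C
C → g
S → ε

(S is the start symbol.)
To compute FIRST(c /), process the symbols left to right:
Symbol c is a terminal. Add 'c' and stop.
FIRST(c /) = { 'c' }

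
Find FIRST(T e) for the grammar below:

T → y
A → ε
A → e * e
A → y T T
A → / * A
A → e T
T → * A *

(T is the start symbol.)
FIRST sets of the non-terminals involved (from the grammar, by fixed-point iteration):
  FIRST(T) = { '*', 'y' }

To compute FIRST(T e), process the symbols left to right:
Symbol T is a non-terminal. Add FIRST(T) \ {ε} = { '*', 'y' }
T is not nullable (ε ∉ FIRST(T)), so stop here.
FIRST(T e) = { '*', 'y' }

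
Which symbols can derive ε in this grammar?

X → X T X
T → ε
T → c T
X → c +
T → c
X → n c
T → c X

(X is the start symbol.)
{ 'T' }

A non-terminal is nullable if it can derive ε (the empty string): either it has an ε-production, or it has a production whose right-hand side consists entirely of nullable non-terminals.

ε-productions: T → ε
So T is immediately nullable.
No further non-terminal can be added: every production for the remaining non-terminals contains a terminal or a non-nullable non-terminal.
Nullable = { 'T' }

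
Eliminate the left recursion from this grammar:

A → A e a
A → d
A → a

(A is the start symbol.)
A is directly left-recursive. The standard transformation for
  A → A α₁ | ... | A α_m | β₁ | ... | β_n
is
  A  → β₁ A' | ... | β_n A'
  A' → α₁ A' | ... | α_m A' | ε

A → d becomes A → d A'
A → a becomes A → a A'
A → A e a becomes A' → e a A'
Add A' → ε

Resulting grammar:
A → d A'
A → a A'
A' → e a A'
A' → ε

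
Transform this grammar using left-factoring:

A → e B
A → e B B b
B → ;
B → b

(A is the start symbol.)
A → e B A'
A' → ε
A' → B b
B → ;
B → b

Left-factoring transforms A → αβ₁ | αβ₂ into A → αA' and A' → β₁ | β₂
(α is the longest common prefix among the alternatives). Repeat until
no nonterminal has two alternatives with a common prefix.

Round 1: A has alternatives sharing prefix 'e B'. Introduce A': A → e B A'
  Add: A' → ε
  Add: A' → B b

No remaining common prefixes — done.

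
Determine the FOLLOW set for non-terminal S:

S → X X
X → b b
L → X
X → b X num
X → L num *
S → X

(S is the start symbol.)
{ $ }

S is the start symbol, so $ ∈ FOLLOW(S).
S does not occur on any right-hand side.

Taking the union: FOLLOW(S) = { $ }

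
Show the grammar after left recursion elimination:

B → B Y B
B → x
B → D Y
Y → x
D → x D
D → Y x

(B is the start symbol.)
B is directly left-recursive. The standard transformation for
  A → A α₁ | ... | A α_m | β₁ | ... | β_n
is
  A  → β₁ A' | ... | β_n A'
  A' → α₁ A' | ... | α_m A' | ε

B → x becomes B → x B'
B → D Y becomes B → D Y B'
B → B Y B becomes B' → Y B B'
Add B' → ε

Productions for other non-terminals are unchanged:
  Y → x
  D → x D
  D → Y x

Resulting grammar:
B → x B'
B → D Y B'
B' → Y B B'
B' → ε
Y → x
D → x D
D → Y x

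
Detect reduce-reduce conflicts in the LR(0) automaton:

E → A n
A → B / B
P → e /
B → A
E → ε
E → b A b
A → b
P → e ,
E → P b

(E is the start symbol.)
Augment with E' → E and build the canonical LR(0) collection (I0 = CLOSURE({[E' → . E]}), then GOTO on every symbol after a dot until no new states appear). It has 17 states:
  I0: { [A → . B / B], [A → . b], [B → . A], [E → . A n], [E → . P b], [E → . b A b], [E → .], [E' → . E], [P → . e ,], [P → . e /] }  — shift, reduce
  I1: { [B → A .], [E → A . n] }  — shift, reduce
  I2: { [A → B . / B] }  — shift
  I3: { [E' → E .] }  — accept
  I4: { [E → P . b] }  — shift
  I5: { [A → . B / B], [A → . b], [A → b .], [B → . A], [E → b . A b] }  — shift, reduce
  I6: { [P → e . ,], [P → e . /] }  — shift
  I7: { [P → e , .] }  — reduce
  I8: { [P → e / .] }  — reduce
  I9: { [B → A .], [E → b A . b] }  — shift, reduce
  I10: { [A → b .] }  — reduce
  I11: { [E → b A b .] }  — reduce
  I12: { [E → P b .] }  — reduce
  I13: { [A → . B / B], [A → . b], [A → B / . B], [B → . A] }  — shift
  I14: { [B → A .] }  — reduce
  I15: { [A → B . / B], [A → B / B .] }  — shift, reduce
  I16: { [E → A n .] }  — reduce

No state contains more than one complete item.

Answer: No reduce-reduce conflicts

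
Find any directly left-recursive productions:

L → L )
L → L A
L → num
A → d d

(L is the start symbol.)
Direct left recursion occurs when N → N α for some non-terminal N (the right-hand side begins with the left-hand side itself).

L → L ): LEFT RECURSIVE (starts with L)
L → L A: LEFT RECURSIVE (starts with L)
L → num: starts with num
A → d d: starts with d

The grammar has direct left recursion on: L.

Answer: Yes, L is left-recursive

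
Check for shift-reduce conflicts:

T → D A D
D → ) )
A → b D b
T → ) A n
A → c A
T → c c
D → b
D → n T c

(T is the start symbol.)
Augment with T' → T and build the canonical LR(0) collection (I0 = CLOSURE({[T' → . T]}), then GOTO on every symbol after a dot until no new states appear). It has 21 states:
  I0: { [D → . ) )], [D → . b], [D → . n T c], [T → . ) A n], [T → . D A D], [T → . c c], [T' → . T] }  — shift
  I1: { [A → . b D b], [A → . c A], [D → ) . )], [T → ) . A n] }  — shift
  I2: { [A → . b D b], [A → . c A], [T → D . A D] }  — shift
  I3: { [T' → T .] }  — accept
  I4: { [D → b .] }  — reduce
  I5: { [T → c . c] }  — shift
  I6: { [D → . ) )], [D → . b], [D → . n T c], [D → n . T c], [T → . ) A n], [T → . D A D], [T → . c c] }  — shift
  I7: { [D → n T . c] }  — shift
  I8: { [D → n T c .] }  — reduce
  I9: { [T → c c .] }  — reduce
  I10: { [D → . ) )], [D → . b], [D → . n T c], [T → D A . D] }  — shift
  I11: { [A → b . D b], [D → . ) )], [D → . b], [D → . n T c] }  — shift
  I12: { [A → . b D b], [A → . c A], [A → c . A] }  — shift
  I13: { [A → c A .] }  — reduce
  I14: { [D → ) . )] }  — shift
  I15: { [A → b D . b] }  — shift
  I16: { [A → b D b .] }  — reduce
  I17: { [D → ) ) .] }  — reduce
  I18: { [T → D A D .] }  — reduce
  I19: { [T → ) A . n] }  — shift
  I20: { [T → ) A n .] }  — reduce

No state contains both a complete item and a shift item.

Answer: No shift-reduce conflicts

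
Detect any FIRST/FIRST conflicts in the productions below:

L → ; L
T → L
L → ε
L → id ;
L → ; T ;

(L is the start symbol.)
Yes. L → ';' L / L → ';' T ';' on { ';' }

A FIRST/FIRST conflict occurs when two productions N → α and N → β for the same non-terminal have FIRST(α) ∩ FIRST(β) ≠ ∅ (with ε ∈ FIRST of a nullable right-hand side, so two nullable alternatives also conflict).

Productions for L:
  L → ; L: FIRST = { ';' }
  L → ε: FIRST = { ε }
  L → id ;: FIRST = { 'id' }
  L → ; T ;: FIRST = { ';' }
T has only one production, so no FIRST/FIRST conflict is possible there.

Conflict for L: L → ; L and L → ; T ;
  Overlap: { ';' }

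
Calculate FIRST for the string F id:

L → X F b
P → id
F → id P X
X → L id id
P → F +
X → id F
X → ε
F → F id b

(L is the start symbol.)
FIRST sets of the non-terminals involved (from the grammar, by fixed-point iteration):
  FIRST(F) = { 'id' }

To compute FIRST(F id), process the symbols left to right:
Symbol F is a non-terminal. Add FIRST(F) \ {ε} = { 'id' }
F is not nullable (ε ∉ FIRST(F)), so stop here.
FIRST(F id) = { 'id' }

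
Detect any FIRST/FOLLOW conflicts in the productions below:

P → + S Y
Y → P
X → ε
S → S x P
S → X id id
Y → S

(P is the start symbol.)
No FIRST/FOLLOW conflicts.

Nullable non-terminals: X.
X has a nullable alternative but only one production, so nothing to check.

P, S, Y have no nullable alternative, so no FIRST/FOLLOW check is needed there.

No FIRST/FOLLOW conflicts found.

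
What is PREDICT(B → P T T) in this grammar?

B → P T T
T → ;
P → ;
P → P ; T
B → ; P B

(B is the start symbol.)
{ ';' }

PREDICT(B → P T T) = (FIRST(RHS) \ {ε}) ∪ (FOLLOW(B) if ε ∈ FIRST(RHS), i.e. RHS ⇒* ε)
FIRST(P) = { ';' }
FIRST(P T T) = { ';' }
ε ∉ FIRST(P T T), so FOLLOW(B) is not added.
PREDICT(B → P T T) = { ';' }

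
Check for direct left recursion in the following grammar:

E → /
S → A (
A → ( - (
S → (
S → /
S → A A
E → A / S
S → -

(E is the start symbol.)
No direct left recursion

Direct left recursion occurs when N → N α for some non-terminal N (the right-hand side begins with the left-hand side itself).

E → /: starts with '/'
S → A (: starts with A
A → ( - (: starts with '('
S → (: starts with '('
S → /: starts with '/'
S → A A: starts with A
E → A / S: starts with A
S → -: starts with '-'

No direct left recursion found.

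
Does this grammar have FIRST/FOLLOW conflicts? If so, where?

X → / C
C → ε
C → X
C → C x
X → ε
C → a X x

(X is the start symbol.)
Nullable non-terminals: C, X.
FIRST sets used below: FIRST(X) = { '/', ε }, FIRST(C) = { '/', 'a', 'x', ε }

C: nullable alternative(s) C → ε, C → X; FOLLOW(C) = { $, 'x' }
  C → ε: FIRST \ {ε} = { } — disjoint from FOLLOW(C)
  C → X: FIRST \ {ε} = { '/' } — disjoint from FOLLOW(C)
  C → C x: FIRST \ {ε} = { '/', 'a', 'x' } — overlaps FOLLOW(C) on { 'x' }: CONFLICT
  C → a X x: FIRST \ {ε} = { 'a' } — disjoint from FOLLOW(C)

X: nullable alternative(s) X → ε; FOLLOW(X) = { $, 'x' }
  X → / C: FIRST \ {ε} = { '/' } — disjoint from FOLLOW(X)
  X → ε: FIRST \ {ε} = { } — this is the only nullable alternative, skip

So the grammar has 1 FIRST/FOLLOW conflict (marked CONFLICT above).

Answer: Yes. C → C x with FOLLOW(C) on { 'x' }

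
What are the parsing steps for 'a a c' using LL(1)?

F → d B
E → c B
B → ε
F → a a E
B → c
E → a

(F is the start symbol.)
LL(1) parsing maintains a stack (initially the start symbol over $) and the input. At each step: if the stack top is a terminal, match it against the current input token; if it is a non-terminal N, replace it with the RHS of M[N, lookahead] (the unique production whose predict set contains the lookahead).

Stack is shown with the top on the left.

Stack    Input    Action
------------------------
F $      a a c $  output F → a a E
a a E $  a a c $  match 'a'
a E $    a c $    match 'a'
E $      c $      output E → c B
c B $    c $      match 'c'
B $      $        output B → ε
$        $        accept

The string is accepted.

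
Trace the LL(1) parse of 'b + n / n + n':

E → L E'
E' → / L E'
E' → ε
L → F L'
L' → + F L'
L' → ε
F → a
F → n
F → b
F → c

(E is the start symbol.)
Stack is shown with the top on the left.

Stack        Input            Action
------------------------------------
E $          b + n / n + n $  output E → L E'
L E' $       b + n / n + n $  output L → F L'
F L' E' $    b + n / n + n $  output F → b
b L' E' $    b + n / n + n $  match 'b'
L' E' $      + n / n + n $    output L' → + F L'
+ F L' E' $  + n / n + n $    match '+'
F L' E' $    n / n + n $      output F → n
n L' E' $    n / n + n $      match 'n'
L' E' $      / n + n $        output L' → ε
E' $         / n + n $        output E' → / L E'
/ L E' $     / n + n $        match '/'
L E' $       n + n $          output L → F L'
F L' E' $    n + n $          output F → n
n L' E' $    n + n $          match 'n'
L' E' $      + n $            output L' → + F L'
+ F L' E' $  + n $            match '+'
F L' E' $    n $              output F → n
n L' E' $    n $              match 'n'
L' E' $      $                output L' → ε
E' $         $                output E' → ε
$            $                accept

The string is accepted.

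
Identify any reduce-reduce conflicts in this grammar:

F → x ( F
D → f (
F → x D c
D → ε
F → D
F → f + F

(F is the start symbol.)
A reduce-reduce conflict occurs when an LR(0) state has two complete items [A → α .] and [B → β .] — both call for a reduction, and with no lookahead the parser cannot choose between them.

Augment with F' → F and build the canonical LR(0) collection (I0 = CLOSURE({[F' → . F]}), then GOTO on every symbol after a dot until no new states appear). It has 13 states:
  I0: { [D → . f (], [D → .], [F → . D], [F → . f + F], [F → . x ( F], [F → . x D c], [F' → . F] }  — shift, reduce
  I1: { [F → D .] }  — reduce
  I2: { [F' → F .] }  — accept
  I3: { [D → f . (], [F → f . + F] }  — shift
  I4: { [D → . f (], [D → .], [F → x . ( F], [F → x . D c] }  — shift, reduce
  I5: { [D → . f (], [D → .], [F → . D], [F → . f + F], [F → . x ( F], [F → . x D c], [F → x ( . F] }  — shift, reduce
  I6: { [F → x D . c] }  — shift
  I7: { [D → f . (] }  — shift
  I8: { [D → f ( .] }  — reduce
  I9: { [F → x D c .] }  — reduce
  I10: { [F → x ( F .] }  — reduce
  I11: { [D → . f (], [D → .], [F → . D], [F → . f + F], [F → . x ( F], [F → . x D c], [F → f + . F] }  — shift, reduce
  I12: { [F → f + F .] }  — reduce

No state contains more than one complete item.

Answer: No reduce-reduce conflicts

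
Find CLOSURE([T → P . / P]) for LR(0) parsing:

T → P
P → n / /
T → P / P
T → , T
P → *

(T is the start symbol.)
Start with: [T → P . / P]
The dot precedes the terminal '/', so nothing is added.

CLOSURE = { [T → P . / P] }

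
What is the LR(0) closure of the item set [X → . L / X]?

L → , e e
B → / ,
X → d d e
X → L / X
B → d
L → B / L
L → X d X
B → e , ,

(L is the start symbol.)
To compute CLOSURE, for each item [A → α.Bβ] where B is a non-terminal, add [B → .γ] for all productions B → γ; repeat for the newly added items until nothing changes.

Start with: [X → . L / X]
  [X → . L / X] has the dot before L: add [L → . , e e], [L → . B / L], [L → . X d X]
  [L → . B / L] has the dot before B: add [B → . / ,], [B → . d], [B → . e , ,]
  [L → . X d X] has the dot before X: add [X → . d d e]
No further items can be added.

CLOSURE = { [B → . / ,], [B → . d], [B → . e , ,], [L → . , e e], [L → . B / L], [L → . X d X], [X → . L / X], [X → . d d e] }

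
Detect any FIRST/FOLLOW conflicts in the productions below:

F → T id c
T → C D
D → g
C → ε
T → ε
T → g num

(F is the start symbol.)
No FIRST/FOLLOW conflicts.

A FIRST/FOLLOW conflict occurs when a non-terminal N has a nullable alternative N → β (β ⇒* ε) and another alternative N → α with FIRST(α) ∩ FOLLOW(N) ≠ ∅: on such a lookahead the parser cannot decide between expanding α and letting N vanish via β.

Nullable non-terminals: C, T.
FIRST sets used below: FIRST(C) = { ε }, FIRST(D) = { 'g' }
C has a nullable alternative but only one production, so nothing to check.

T: nullable alternative(s) T → ε; FOLLOW(T) = { 'id' }
  T → C D: FIRST \ {ε} = { 'g' } — disjoint from FOLLOW(T)
  T → ε: FIRST \ {ε} = { } — this is the only nullable alternative, skip
  T → g num: FIRST \ {ε} = { 'g' } — disjoint from FOLLOW(T)

D, F have no nullable alternative, so no FIRST/FOLLOW check is needed there.

No FIRST/FOLLOW conflicts found.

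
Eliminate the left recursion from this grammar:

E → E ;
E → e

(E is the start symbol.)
E is directly left-recursive. The standard transformation for
  A → A α₁ | ... | A α_m | β₁ | ... | β_n
is
  A  → β₁ A' | ... | β_n A'
  A' → α₁ A' | ... | α_m A' | ε

E → e becomes E → e E'
E → E ; becomes E' → ; E'
Add E' → ε

Resulting grammar:
E → e E'
E' → ; E'
E' → ε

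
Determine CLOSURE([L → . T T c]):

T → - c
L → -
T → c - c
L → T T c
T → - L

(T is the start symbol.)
To compute CLOSURE, for each item [A → α.Bβ] where B is a non-terminal, add [B → .γ] for all productions B → γ; repeat for the newly added items until nothing changes.

Start with: [L → . T T c]
  [L → . T T c] has the dot before T: add [T → . - c], [T → . c - c], [T → . - L]
No further items can be added.

CLOSURE = { [L → . T T c], [T → . - L], [T → . - c], [T → . c - c] }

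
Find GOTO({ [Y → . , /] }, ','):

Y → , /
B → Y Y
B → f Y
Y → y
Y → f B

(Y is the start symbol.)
{ [Y → , . /] }

GOTO(I, ',') = CLOSURE({ [A → αX.β] : [A → α.Xβ] ∈ I, X = ',' })

Items with dot before ',', with the dot advanced:
  [Y → . , /] → [Y → , . /]
Closure adds nothing (no advanced item has the dot before a non-terminal).

GOTO = { [Y → , . /] }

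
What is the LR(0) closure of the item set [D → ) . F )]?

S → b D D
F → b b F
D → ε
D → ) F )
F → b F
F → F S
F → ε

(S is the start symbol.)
To compute CLOSURE, for each item [A → α.Bβ] where B is a non-terminal, add [B → .γ] for all productions B → γ; repeat for the newly added items until nothing changes.

Start with: [D → ) . F )]
  [D → ) . F )] has the dot before F: add [F → . b b F], [F → . b F], [F → . F S], [F → .]
No further items can be added.

CLOSURE = { [D → ) . F )], [F → . F S], [F → . b F], [F → . b b F], [F → .] }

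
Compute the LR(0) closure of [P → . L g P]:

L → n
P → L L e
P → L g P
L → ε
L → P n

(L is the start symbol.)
To compute CLOSURE, for each item [A → α.Bβ] where B is a non-terminal, add [B → .γ] for all productions B → γ; repeat for the newly added items until nothing changes.

Start with: [P → . L g P]
  [P → . L g P] has the dot before L: add [L → . n], [L → .], [L → . P n]
  [L → . P n] has the dot before P: add [P → . L L e]
No further items can be added.

CLOSURE = { [L → . P n], [L → . n], [L → .], [P → . L L e], [P → . L g P] }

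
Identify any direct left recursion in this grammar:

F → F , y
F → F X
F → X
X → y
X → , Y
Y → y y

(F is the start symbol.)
F → F , y: LEFT RECURSIVE (starts with F)
F → F X: LEFT RECURSIVE (starts with F)
F → X: starts with X
X → y: starts with y
X → , Y: starts with ','
Y → y y: starts with y

The grammar has direct left recursion on: F.

Answer: Yes, F is left-recursive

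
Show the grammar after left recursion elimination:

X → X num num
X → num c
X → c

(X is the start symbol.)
X is directly left-recursive. The standard transformation for
  A → A α₁ | ... | A α_m | β₁ | ... | β_n
is
  A  → β₁ A' | ... | β_n A'
  A' → α₁ A' | ... | α_m A' | ε

X → num c becomes X → num c X'
X → c becomes X → c X'
X → X num num becomes X' → num num X'
Add X' → ε

Resulting grammar:
X → num c X'
X → c X'
X' → num num X'
X' → ε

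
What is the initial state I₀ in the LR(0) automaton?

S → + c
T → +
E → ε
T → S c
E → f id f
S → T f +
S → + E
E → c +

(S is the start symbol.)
{ [S → . + E], [S → . + c], [S → . T f +], [S' → . S], [T → . +], [T → . S c] }

First, augment the grammar with S' → S
I₀ = CLOSURE({ [S' → . S] }):
  [S' → . S] has the dot before S: add [S → . + c], [S → . T f +], [S → . + E]
  [S → . T f +] has the dot before T: add [T → . +], [T → . S c]
No further items can be added.

I₀ = { [S → . + E], [S → . + c], [S → . T f +], [S' → . S], [T → . +], [T → . S c] }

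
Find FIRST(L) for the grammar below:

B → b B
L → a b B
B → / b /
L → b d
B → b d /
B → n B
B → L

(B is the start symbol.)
{ 'a', 'b' }

To compute FIRST(L), examine every production with L on the left-hand side, reading each right-hand side left to right until a non-nullable symbol is reached.

From L → a b B:
  - a is a terminal: add 'a' and stop
From L → b d:
  - b is a terminal: add 'b' and stop

Collecting: FIRST(L) = { 'a', 'b' }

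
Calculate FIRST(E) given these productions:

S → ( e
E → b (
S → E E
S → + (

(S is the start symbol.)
To compute FIRST(E), examine every production with E on the left-hand side, reading each right-hand side left to right until a non-nullable symbol is reached.

From E → b (:
  - b is a terminal: add 'b' and stop

Collecting: FIRST(E) = { 'b' }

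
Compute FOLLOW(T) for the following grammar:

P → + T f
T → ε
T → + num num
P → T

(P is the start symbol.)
To compute FOLLOW(T), find every occurrence of T on a right-hand side N → α T β: add FIRST(β) \ {ε}, and if β is empty or nullable also add FOLLOW(N). Iterate to a fixed point.

In P → + T f: T is followed by f, add FIRST(f) \ {ε} = { 'f' }
In P → T: T is at the end, add FOLLOW(P)

The FOLLOW sets referred to above (computed the same way, to a fixed point):
  FOLLOW(P) = { $ }

Taking the union: FOLLOW(T) = { $, 'f' }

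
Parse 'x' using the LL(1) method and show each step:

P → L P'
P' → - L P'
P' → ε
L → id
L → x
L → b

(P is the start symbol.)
Stack is shown with the top on the left.

Stack   Input  Action
---------------------
P $     x $    output P → L P'
L P' $  x $    output L → x
x P' $  x $    match 'x'
P' $    $      output P' → ε
$       $      accept

The string is accepted.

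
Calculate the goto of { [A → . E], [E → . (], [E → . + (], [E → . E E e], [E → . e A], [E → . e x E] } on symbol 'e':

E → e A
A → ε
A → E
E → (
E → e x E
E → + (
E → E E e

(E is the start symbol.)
GOTO(I, 'e') = CLOSURE({ [A → αX.β] : [A → α.Xβ] ∈ I, X = 'e' })

Items with dot before 'e', with the dot advanced:
  [E → . e A] → [E → e . A]
  [E → . e x E] → [E → e . x E]
Closure of the advanced items:
  [E → e . A] has the dot before A: add [A → .], [A → . E]
  [A → . E] has the dot before E: add [E → . e A], [E → . (], [E → . e x E], [E → . + (], [E → . E E e]

GOTO = { [A → . E], [A → .], [E → . (], [E → . + (], [E → . E E e], [E → . e A], [E → . e x E], [E → e . A], [E → e . x E] }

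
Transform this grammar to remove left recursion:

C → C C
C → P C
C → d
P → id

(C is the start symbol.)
C is directly left-recursive. The standard transformation for
  A → A α₁ | ... | A α_m | β₁ | ... | β_n
is
  A  → β₁ A' | ... | β_n A'
  A' → α₁ A' | ... | α_m A' | ε

C → P C becomes C → P C C'
C → d becomes C → d C'
C → C C becomes C' → C C'
Add C' → ε

Productions for other non-terminals are unchanged:
  P → id

Resulting grammar:
C → P C C'
C → d C'
C' → C C'
C' → ε
P → id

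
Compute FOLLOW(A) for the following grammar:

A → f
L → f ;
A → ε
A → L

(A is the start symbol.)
{ $ }

To compute FOLLOW(A), find every occurrence of A on a right-hand side N → α A β: add FIRST(β) \ {ε}, and if β is empty or nullable also add FOLLOW(N). Iterate to a fixed point.

A is the start symbol, so $ ∈ FOLLOW(A).
A does not occur on any right-hand side.

Taking the union: FOLLOW(A) = { $ }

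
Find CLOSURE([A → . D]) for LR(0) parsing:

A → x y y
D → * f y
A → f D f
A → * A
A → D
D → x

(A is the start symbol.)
{ [A → . D], [D → . * f y], [D → . x] }

Start with: [A → . D]
  [A → . D] has the dot before D: add [D → . * f y], [D → . x]
No further items can be added.

CLOSURE = { [A → . D], [D → . * f y], [D → . x] }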